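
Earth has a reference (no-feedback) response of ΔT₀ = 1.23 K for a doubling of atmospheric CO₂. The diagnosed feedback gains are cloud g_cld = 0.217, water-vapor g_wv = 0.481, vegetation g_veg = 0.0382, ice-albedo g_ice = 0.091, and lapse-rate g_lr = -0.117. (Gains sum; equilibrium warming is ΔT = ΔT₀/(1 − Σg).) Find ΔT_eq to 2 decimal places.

4.24 K

Total gain g = 0.217 + 0.481 + 0.0382 + 0.091 − 0.117 = 0.7102.
Amplification A = 1/(1 − 0.7102) = 3.451.
ΔT = 1.23 × 3.451 = 4.24 K.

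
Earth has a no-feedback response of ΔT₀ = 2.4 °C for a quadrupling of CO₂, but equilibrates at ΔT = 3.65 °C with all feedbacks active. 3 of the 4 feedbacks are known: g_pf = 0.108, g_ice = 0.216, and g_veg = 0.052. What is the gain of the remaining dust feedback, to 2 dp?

-0.03

Amplification A = ΔT/ΔT₀ = 3.65/2.4 = 1.521.
Total gain g = 1 − 1/A = 1 − 1/1.521 = 0.3425.
Known gains sum to 0.108 + 0.216 + 0.052 = 0.376.
g_dust = 0.3425 − 0.376 = -0.03.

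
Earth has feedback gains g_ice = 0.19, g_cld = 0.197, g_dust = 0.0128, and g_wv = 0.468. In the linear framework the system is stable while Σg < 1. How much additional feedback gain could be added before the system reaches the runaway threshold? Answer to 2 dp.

Current total gain = 0.19 + 0.197 + 0.0128 + 0.468 = 0.8678.
Margin to runaway = 1 − 0.8678 = 0.13.

0.13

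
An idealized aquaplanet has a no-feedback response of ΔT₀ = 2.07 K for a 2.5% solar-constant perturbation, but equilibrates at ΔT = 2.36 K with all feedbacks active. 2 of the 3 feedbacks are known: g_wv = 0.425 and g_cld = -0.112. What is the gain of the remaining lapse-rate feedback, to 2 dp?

Amplification A = ΔT/ΔT₀ = 2.36/2.07 = 1.14.
Total gain g = 1 − 1/A = 1 − 1/1.14 = 0.1228.
Known gains sum to 0.425 − 0.112 = 0.313.
g_lr = 0.1228 − 0.313 = -0.19.

-0.19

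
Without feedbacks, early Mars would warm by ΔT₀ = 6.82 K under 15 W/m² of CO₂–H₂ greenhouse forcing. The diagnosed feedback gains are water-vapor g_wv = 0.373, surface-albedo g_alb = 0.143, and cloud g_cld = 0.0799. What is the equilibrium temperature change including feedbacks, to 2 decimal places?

16.88 K

Total gain g = 0.373 + 0.143 + 0.0799 = 0.5959.
Amplification A = 1/(1 − 0.5959) = 2.475.
ΔT = 6.82 × 2.475 = 16.88 K.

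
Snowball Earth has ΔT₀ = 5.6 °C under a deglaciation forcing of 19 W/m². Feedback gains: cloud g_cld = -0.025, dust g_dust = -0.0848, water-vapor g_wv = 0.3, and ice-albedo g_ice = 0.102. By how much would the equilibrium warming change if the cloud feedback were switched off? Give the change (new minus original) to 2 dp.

Original: g = 0.2922, ΔT = 5.6/(1−0.2922) = 7.9118 °C.
Without cloud: g' = 0.3172, ΔT' = 5.6/(1−0.3172) = 8.2015 °C.
Change = 8.2015 − 7.9118 = 0.29 °C.

0.29 °C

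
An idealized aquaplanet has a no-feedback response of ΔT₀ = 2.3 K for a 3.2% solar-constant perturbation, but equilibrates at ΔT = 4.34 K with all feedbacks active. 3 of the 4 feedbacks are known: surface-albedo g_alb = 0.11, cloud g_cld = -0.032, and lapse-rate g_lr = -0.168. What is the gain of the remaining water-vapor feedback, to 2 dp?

0.56

Amplification A = ΔT/ΔT₀ = 4.34/2.3 = 1.887.
Total gain g = 1 − 1/A = 1 − 1/1.887 = 0.4701.
Known gains sum to 0.11 − 0.032 − 0.168 = -0.09.
g_wv = 0.4701 + 0.09 = 0.56.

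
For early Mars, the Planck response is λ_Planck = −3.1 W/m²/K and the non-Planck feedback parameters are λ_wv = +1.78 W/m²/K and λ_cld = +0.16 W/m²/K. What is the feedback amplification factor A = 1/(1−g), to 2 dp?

2.67

Convert to gains: g_wv = 1.78/3.1 = 0.5742; g_cld = 0.16/3.1 = 0.05161.
Total gain g = 0.62581.
A = 1/(1 − 0.62581) = 2.67.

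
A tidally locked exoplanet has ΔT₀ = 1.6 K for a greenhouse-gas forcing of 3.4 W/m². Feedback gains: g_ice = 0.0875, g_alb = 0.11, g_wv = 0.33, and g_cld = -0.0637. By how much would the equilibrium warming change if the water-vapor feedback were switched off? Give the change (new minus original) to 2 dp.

Original: g = 0.4638, ΔT = 1.6/(1−0.4638) = 2.9840 K.
Without water-vapor: g' = 0.1338, ΔT' = 1.6/(1−0.1338) = 1.8471 K.
Change = 1.8471 − 2.9840 = -1.14 K.

-1.14 K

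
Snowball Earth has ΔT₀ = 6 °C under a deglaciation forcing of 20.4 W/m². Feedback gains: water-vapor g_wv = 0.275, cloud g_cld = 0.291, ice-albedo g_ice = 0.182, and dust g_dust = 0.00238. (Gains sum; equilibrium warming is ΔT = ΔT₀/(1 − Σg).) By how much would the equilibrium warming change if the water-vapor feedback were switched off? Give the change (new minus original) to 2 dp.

-12.60 °C

Original: g = 0.75038, ΔT = 6/(1−0.75038) = 24.0365 °C.
Without water-vapor: g' = 0.47538, ΔT' = 6/(1−0.47538) = 11.4368 °C.
Change = 11.4368 − 24.0365 = -12.60 °C.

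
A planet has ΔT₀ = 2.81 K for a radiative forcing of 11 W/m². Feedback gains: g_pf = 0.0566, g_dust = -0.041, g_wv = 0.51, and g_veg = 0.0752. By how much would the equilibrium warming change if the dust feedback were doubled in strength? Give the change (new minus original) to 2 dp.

Original: g = 0.6008, ΔT = 2.81/(1−0.6008) = 7.0391 K.
With doubled dust: g' = 0.5598, ΔT' = 2.81/(1−0.5598) = 6.3835 K.
Change = 6.3835 − 7.0391 = -0.66 K.

-0.66 K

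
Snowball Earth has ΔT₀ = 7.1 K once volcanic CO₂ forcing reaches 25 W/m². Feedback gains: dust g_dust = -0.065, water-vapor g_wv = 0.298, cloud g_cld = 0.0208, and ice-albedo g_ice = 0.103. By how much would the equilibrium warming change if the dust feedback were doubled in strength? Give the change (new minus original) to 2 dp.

Original: g = 0.3568, ΔT = 7.1/(1−0.3568) = 11.0386 K.
With doubled dust: g' = 0.2918, ΔT' = 7.1/(1−0.2918) = 10.0254 K.
Change = 10.0254 − 11.0386 = -1.01 K.

-1.01 K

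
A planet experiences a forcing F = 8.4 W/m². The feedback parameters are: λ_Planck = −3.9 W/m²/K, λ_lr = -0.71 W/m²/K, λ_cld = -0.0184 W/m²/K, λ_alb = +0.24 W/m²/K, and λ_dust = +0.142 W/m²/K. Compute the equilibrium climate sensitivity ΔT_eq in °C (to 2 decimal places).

1.98 °C

Net feedback parameter λ = (−3.9) + (-0.71) + (-0.0184) + (+0.24) + (+0.142) = -4.2464 W/m²/K.
ΔT = −F/λ = −8.4/(-4.2464) = 1.98 °C.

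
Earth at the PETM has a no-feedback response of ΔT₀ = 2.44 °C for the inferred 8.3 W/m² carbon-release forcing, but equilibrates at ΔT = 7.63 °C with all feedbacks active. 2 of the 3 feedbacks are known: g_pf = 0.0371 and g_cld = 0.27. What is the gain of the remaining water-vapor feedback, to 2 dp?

0.37

Amplification A = ΔT/ΔT₀ = 7.63/2.44 = 3.127.
Total gain g = 1 − 1/A = 1 − 1/3.127 = 0.6802.
Known gains sum to 0.0371 + 0.27 = 0.3071.
g_wv = 0.6802 − 0.3071 = 0.37.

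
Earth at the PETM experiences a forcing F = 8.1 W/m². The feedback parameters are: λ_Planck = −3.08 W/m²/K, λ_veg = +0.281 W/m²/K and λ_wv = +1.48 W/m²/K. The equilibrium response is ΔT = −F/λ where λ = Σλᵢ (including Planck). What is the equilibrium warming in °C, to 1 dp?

6.1 °C

Net feedback parameter λ = (−3.08) + (+0.281) + (+1.48) = -1.319 W/m²/K.
ΔT = −F/λ = −8.1/(-1.319) = 6.1 °C.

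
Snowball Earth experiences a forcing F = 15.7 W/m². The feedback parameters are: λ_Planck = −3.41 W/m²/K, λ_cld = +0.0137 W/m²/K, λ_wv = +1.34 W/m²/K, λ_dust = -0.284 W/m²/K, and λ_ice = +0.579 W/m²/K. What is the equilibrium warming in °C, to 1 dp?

8.9 °C

Net feedback parameter λ = (−3.41) + (+0.0137) + (+1.34) + (-0.284) + (+0.579) = -1.7613 W/m²/K.
ΔT = −F/λ = −15.7/(-1.7613) = 8.9 °C.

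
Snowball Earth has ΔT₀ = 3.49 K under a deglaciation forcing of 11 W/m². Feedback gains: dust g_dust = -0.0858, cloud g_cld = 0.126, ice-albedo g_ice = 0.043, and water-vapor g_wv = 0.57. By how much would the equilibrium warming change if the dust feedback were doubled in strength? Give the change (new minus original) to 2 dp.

Original: g = 0.6532, ΔT = 3.49/(1−0.6532) = 10.0634 K.
With doubled dust: g' = 0.5674, ΔT' = 3.49/(1−0.5674) = 8.0675 K.
Change = 8.0675 − 10.0634 = -2.00 K.

-2.00 K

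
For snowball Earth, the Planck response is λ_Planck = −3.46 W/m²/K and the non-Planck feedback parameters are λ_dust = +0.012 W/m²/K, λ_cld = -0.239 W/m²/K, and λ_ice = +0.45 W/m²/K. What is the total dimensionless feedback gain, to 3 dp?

Convert to gains: g_dust = 0.012/3.46 = 0.003468; g_cld = -0.239/3.46 = -0.06908; g_ice = 0.45/3.46 = 0.1301.
Total gain g = 0.064488.

0.064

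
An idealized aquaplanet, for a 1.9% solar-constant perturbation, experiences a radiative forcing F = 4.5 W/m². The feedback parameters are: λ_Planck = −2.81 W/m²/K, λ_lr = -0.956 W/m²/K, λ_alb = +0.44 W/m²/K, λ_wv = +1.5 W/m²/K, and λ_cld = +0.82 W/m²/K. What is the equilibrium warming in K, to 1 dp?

4.5 K

Net feedback parameter λ = (−2.81) + (-0.956) + (+0.44) + (+1.5) + (+0.82) = -1.006 W/m²/K.
ΔT = −F/λ = −4.5/(-1.006) = 4.5 K.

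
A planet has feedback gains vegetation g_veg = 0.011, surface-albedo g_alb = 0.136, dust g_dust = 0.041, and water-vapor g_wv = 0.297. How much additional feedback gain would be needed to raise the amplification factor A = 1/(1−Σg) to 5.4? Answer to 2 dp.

0.33

Current total gain = 0.485.
Target gain for A = 5.4: g* = 1 − 1/5.4 = 0.8148.
Additional gain needed = 0.8148 − 0.485 = 0.33.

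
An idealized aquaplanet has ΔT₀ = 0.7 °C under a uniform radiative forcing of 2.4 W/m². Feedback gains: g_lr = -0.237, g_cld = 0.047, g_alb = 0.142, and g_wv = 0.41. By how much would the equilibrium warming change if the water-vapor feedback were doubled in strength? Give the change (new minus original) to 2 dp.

Original: g = 0.362, ΔT = 0.7/(1−0.362) = 1.0972 °C.
With doubled water-vapor: g' = 0.772, ΔT' = 0.7/(1−0.772) = 3.0702 °C.
Change = 3.0702 − 1.0972 = 1.97 °C.

1.97 °C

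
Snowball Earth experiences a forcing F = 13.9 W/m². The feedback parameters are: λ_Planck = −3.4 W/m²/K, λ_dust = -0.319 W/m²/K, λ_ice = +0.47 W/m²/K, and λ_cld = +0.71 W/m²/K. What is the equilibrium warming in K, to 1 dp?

5.5 K

Net feedback parameter λ = (−3.4) + (-0.319) + (+0.47) + (+0.71) = -2.539 W/m²/K.
ΔT = −F/λ = −13.9/(-2.539) = 5.5 K.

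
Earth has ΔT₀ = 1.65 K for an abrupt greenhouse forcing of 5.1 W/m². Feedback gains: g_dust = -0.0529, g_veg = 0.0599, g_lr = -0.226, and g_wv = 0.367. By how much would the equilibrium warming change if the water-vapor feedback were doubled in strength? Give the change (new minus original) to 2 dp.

1.47 K

Original: g = 0.148, ΔT = 1.65/(1−0.148) = 1.9366 K.
With doubled water-vapor: g' = 0.515, ΔT' = 1.65/(1−0.515) = 3.4021 K.
Change = 3.4021 − 1.9366 = 1.47 K.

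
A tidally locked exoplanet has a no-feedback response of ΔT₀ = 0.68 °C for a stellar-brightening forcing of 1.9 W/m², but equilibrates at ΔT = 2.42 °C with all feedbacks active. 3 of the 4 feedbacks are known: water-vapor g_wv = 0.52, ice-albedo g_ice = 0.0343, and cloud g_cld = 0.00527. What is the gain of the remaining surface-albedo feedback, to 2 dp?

Amplification A = ΔT/ΔT₀ = 2.42/0.68 = 3.559.
Total gain g = 1 − 1/A = 1 − 1/3.559 = 0.719.
Known gains sum to 0.52 + 0.0343 + 0.00527 = 0.55957.
g_alb = 0.719 − 0.55957 = 0.16.

0.16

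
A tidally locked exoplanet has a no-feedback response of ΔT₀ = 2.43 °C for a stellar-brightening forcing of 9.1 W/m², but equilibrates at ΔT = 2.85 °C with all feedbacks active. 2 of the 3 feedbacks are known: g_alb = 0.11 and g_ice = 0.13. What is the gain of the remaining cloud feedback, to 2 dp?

Amplification A = ΔT/ΔT₀ = 2.85/2.43 = 1.173.
Total gain g = 1 − 1/A = 1 − 1/1.173 = 0.1475.
Known gains sum to 0.11 + 0.13 = 0.24.
g_cld = 0.1475 − 0.24 = -0.09.

-0.09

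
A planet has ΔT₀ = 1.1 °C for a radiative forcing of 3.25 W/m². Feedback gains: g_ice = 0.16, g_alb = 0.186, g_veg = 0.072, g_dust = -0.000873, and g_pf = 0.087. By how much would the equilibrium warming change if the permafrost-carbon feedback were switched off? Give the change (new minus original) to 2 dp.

Original: g = 0.504127, ΔT = 1.1/(1−0.504127) = 2.2183 °C.
Without permafrost-carbon: g' = 0.417127, ΔT' = 1.1/(1−0.417127) = 1.8872 °C.
Change = 1.8872 − 2.2183 = -0.33 °C.

-0.33 °C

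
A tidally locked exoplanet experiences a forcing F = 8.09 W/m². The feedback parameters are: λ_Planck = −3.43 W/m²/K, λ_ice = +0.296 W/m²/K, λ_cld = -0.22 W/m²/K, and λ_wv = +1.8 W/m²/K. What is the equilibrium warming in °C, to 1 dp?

Net feedback parameter λ = (−3.43) + (+0.296) + (-0.22) + (+1.8) = -1.554 W/m²/K.
ΔT = −F/λ = −8.09/(-1.554) = 5.2 °C.

5.2 °C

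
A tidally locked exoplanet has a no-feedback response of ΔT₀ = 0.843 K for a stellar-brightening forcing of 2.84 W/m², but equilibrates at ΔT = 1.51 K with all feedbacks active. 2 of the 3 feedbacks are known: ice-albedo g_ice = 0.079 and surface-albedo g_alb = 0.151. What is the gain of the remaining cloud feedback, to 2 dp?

Amplification A = ΔT/ΔT₀ = 1.51/0.843 = 1.791.
Total gain g = 1 − 1/A = 1 − 1/1.791 = 0.4417.
Known gains sum to 0.079 + 0.151 = 0.23.
g_cld = 0.4417 − 0.23 = 0.21.

0.21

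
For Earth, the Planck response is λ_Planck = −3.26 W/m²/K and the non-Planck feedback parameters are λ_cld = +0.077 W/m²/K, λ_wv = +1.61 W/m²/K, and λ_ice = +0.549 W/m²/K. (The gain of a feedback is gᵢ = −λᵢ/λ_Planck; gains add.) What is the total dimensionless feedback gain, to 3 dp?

0.686

Convert to gains: g_cld = 0.077/3.26 = 0.02362; g_wv = 1.61/3.26 = 0.4939; g_ice = 0.549/3.26 = 0.1684.
Total gain g = 0.68592.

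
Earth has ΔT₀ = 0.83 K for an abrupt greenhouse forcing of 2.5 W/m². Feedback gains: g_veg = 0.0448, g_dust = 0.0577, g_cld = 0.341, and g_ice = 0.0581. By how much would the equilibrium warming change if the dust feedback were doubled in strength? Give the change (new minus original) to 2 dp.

Original: g = 0.5016, ΔT = 0.83/(1−0.5016) = 1.6653 K.
With doubled dust: g' = 0.5593, ΔT' = 0.83/(1−0.5593) = 1.8834 K.
Change = 1.8834 − 1.6653 = 0.22 K.

0.22 K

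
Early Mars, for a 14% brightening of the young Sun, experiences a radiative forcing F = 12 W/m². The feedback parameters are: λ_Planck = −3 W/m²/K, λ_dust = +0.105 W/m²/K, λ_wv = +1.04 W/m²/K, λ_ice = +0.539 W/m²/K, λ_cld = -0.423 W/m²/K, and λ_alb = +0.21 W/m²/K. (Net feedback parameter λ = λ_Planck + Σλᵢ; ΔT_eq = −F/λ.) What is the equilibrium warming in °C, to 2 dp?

7.85 °C

Net feedback parameter λ = (−3) + (+0.105) + (+1.04) + (+0.539) + (-0.423) + (+0.21) = -1.529 W/m²/K.
ΔT = −F/λ = −12/(-1.529) = 7.85 °C.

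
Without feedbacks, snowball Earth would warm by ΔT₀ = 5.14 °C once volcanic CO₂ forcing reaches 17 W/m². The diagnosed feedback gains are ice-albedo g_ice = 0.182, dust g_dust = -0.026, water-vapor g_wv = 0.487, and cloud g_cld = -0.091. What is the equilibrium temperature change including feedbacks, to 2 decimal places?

Total gain g = 0.182 − 0.026 + 0.487 − 0.091 = 0.552.
Amplification A = 1/(1 − 0.552) = 2.232.
ΔT = 5.14 × 2.232 = 11.47 °C.

11.47 °C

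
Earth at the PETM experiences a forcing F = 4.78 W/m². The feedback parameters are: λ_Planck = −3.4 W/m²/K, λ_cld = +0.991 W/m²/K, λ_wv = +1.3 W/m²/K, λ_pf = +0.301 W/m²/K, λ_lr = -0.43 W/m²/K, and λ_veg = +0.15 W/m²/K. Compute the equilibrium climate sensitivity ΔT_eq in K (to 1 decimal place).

4.4 K

Net feedback parameter λ = (−3.4) + (+0.991) + (+1.3) + (+0.301) + (-0.43) + (+0.15) = -1.088 W/m²/K.
ΔT = −F/λ = −4.78/(-1.088) = 4.4 K.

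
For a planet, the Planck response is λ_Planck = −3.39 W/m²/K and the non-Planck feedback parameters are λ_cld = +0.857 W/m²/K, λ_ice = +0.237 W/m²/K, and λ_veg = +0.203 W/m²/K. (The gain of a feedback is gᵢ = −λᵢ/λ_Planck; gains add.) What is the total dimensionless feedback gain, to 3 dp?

0.383

Convert to gains: g_cld = 0.857/3.39 = 0.2528; g_ice = 0.237/3.39 = 0.06991; g_veg = 0.203/3.39 = 0.05988.
Total gain g = 0.38259.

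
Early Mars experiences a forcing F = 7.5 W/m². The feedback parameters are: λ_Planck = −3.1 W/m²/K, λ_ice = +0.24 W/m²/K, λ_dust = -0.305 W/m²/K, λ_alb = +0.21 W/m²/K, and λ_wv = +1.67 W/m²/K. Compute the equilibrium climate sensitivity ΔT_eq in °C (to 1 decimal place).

Net feedback parameter λ = (−3.1) + (+0.24) + (-0.305) + (+0.21) + (+1.67) = -1.285 W/m²/K.
ΔT = −F/λ = −7.5/(-1.285) = 5.8 °C.

5.8 °C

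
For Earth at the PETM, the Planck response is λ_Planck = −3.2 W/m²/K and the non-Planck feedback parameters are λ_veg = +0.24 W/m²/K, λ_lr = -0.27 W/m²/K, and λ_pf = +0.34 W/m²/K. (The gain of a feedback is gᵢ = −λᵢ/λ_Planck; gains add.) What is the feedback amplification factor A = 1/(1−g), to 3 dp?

Convert to gains: g_veg = 0.24/3.2 = 0.075; g_lr = -0.27/3.2 = -0.08438; g_pf = 0.34/3.2 = 0.1062.
Total gain g = 0.09682.
A = 1/(1 − 0.09682) = 1.107.

1.107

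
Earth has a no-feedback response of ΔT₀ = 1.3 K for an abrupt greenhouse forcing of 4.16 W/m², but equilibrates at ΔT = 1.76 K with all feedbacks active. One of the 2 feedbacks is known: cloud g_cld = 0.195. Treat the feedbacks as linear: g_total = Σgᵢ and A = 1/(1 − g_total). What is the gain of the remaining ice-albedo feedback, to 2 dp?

0.07

Amplification A = ΔT/ΔT₀ = 1.76/1.3 = 1.354.
Total gain g = 1 − 1/A = 1 − 1/1.354 = 0.2614.
The known gain is 0.195.
g_ice = 0.2614 − 0.195 = 0.07.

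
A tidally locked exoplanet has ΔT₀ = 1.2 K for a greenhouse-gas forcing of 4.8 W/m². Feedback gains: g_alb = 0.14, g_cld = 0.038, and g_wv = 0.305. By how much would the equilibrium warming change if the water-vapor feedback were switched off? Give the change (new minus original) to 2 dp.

-0.86 K

Original: g = 0.483, ΔT = 1.2/(1−0.483) = 2.3211 K.
Without water-vapor: g' = 0.178, ΔT' = 1.2/(1−0.178) = 1.4599 K.
Change = 1.4599 − 2.3211 = -0.86 K.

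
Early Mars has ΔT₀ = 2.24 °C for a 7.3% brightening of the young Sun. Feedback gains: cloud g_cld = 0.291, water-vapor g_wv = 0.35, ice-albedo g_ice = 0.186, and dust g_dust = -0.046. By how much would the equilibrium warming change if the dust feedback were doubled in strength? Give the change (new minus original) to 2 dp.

Original: g = 0.781, ΔT = 2.24/(1−0.781) = 10.2283 °C.
With doubled dust: g' = 0.735, ΔT' = 2.24/(1−0.735) = 8.4528 °C.
Change = 8.4528 − 10.2283 = -1.78 °C.

-1.78 °C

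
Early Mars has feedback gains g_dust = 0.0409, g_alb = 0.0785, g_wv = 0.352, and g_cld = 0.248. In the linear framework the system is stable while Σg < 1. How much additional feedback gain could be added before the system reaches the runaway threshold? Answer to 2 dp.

0.28

Current total gain = 0.0409 + 0.0785 + 0.352 + 0.248 = 0.7194.
Margin to runaway = 1 − 0.7194 = 0.28.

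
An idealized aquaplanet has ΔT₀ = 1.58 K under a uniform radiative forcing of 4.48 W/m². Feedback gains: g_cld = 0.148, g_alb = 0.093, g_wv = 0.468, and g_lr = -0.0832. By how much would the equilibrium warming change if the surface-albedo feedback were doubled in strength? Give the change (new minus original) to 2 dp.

Original: g = 0.6258, ΔT = 1.58/(1−0.6258) = 4.2223 K.
With doubled surface-albedo: g' = 0.7188, ΔT' = 1.58/(1−0.7188) = 5.6188 K.
Change = 5.6188 − 4.2223 = 1.40 K.

1.40 K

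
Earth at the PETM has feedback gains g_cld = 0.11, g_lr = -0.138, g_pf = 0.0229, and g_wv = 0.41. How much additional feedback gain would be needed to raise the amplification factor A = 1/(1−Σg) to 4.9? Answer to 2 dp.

Current total gain = 0.4049.
Target gain for A = 4.9: g* = 1 − 1/4.9 = 0.7959.
Additional gain needed = 0.7959 − 0.4049 = 0.39.

0.39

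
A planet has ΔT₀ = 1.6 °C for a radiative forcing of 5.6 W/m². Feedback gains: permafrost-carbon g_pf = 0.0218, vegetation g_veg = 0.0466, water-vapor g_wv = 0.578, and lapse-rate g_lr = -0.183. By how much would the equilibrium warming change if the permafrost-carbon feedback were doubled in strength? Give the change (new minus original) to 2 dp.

Original: g = 0.4634, ΔT = 1.6/(1−0.4634) = 2.9817 °C.
With doubled permafrost-carbon: g' = 0.4852, ΔT' = 1.6/(1−0.4852) = 3.1080 °C.
Change = 3.1080 − 2.9817 = 0.13 °C.

0.13 °C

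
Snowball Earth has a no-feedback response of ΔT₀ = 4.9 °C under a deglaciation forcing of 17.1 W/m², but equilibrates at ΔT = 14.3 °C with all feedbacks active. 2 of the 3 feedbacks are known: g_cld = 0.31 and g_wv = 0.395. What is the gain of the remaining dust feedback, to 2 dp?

Amplification A = ΔT/ΔT₀ = 14.3/4.9 = 2.918.
Total gain g = 1 − 1/A = 1 − 1/2.918 = 0.6573.
Known gains sum to 0.31 + 0.395 = 0.705.
g_dust = 0.6573 − 0.705 = -0.05.

-0.05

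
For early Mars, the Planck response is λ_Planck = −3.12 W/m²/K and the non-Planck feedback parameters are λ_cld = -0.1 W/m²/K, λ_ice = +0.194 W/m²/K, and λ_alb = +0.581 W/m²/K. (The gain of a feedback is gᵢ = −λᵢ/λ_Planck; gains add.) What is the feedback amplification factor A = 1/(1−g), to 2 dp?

1.28

Convert to gains: g_cld = -0.1/3.12 = -0.03205; g_ice = 0.194/3.12 = 0.06218; g_alb = 0.581/3.12 = 0.1862.
Total gain g = 0.21633.
A = 1/(1 − 0.21633) = 1.28.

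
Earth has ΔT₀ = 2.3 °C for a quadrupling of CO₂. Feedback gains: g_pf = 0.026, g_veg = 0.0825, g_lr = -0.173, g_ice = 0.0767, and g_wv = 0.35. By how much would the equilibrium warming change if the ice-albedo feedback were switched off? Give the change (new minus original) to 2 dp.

-0.39 °C

Original: g = 0.3622, ΔT = 2.3/(1−0.3622) = 3.6061 °C.
Without ice-albedo: g' = 0.2855, ΔT' = 2.3/(1−0.2855) = 3.2190 °C.
Change = 3.2190 − 3.6061 = -0.39 °C.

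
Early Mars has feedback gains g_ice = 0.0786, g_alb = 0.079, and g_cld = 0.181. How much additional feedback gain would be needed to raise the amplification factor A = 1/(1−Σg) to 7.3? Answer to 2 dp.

Current total gain = 0.3386.
Target gain for A = 7.3: g* = 1 − 1/7.3 = 0.863.
Additional gain needed = 0.863 − 0.3386 = 0.52.

0.52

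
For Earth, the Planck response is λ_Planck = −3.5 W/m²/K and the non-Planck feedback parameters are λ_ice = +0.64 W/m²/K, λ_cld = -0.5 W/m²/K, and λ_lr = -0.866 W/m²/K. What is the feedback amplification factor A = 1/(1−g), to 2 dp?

0.83

Convert to gains: g_ice = 0.64/3.5 = 0.1829; g_cld = -0.5/3.5 = -0.1429; g_lr = -0.866/3.5 = -0.2474.
Total gain g = -0.2074.
A = 1/(1 + 0.2074) = 0.83.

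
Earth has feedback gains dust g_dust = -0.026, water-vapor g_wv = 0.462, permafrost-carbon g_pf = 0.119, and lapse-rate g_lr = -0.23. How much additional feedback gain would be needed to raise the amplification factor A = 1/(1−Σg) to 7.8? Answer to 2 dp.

Current total gain = 0.325.
Target gain for A = 7.8: g* = 1 − 1/7.8 = 0.8718.
Additional gain needed = 0.8718 − 0.325 = 0.55.

0.55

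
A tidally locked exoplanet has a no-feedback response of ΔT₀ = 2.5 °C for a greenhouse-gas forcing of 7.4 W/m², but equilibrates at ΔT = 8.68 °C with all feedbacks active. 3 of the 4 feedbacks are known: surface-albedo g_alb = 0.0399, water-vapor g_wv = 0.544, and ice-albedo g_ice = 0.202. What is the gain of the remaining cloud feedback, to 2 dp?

-0.07

Amplification A = ΔT/ΔT₀ = 8.68/2.5 = 3.472.
Total gain g = 1 − 1/A = 1 − 1/3.472 = 0.712.
Known gains sum to 0.0399 + 0.544 + 0.202 = 0.7859.
g_cld = 0.712 − 0.7859 = -0.07.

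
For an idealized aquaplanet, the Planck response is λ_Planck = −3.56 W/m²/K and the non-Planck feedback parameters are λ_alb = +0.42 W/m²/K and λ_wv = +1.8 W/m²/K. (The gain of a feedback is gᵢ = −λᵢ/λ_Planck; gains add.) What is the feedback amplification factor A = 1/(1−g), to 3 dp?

Convert to gains: g_alb = 0.42/3.56 = 0.118; g_wv = 1.8/3.56 = 0.5056.
Total gain g = 0.6236.
A = 1/(1 − 0.6236) = 2.657.

2.657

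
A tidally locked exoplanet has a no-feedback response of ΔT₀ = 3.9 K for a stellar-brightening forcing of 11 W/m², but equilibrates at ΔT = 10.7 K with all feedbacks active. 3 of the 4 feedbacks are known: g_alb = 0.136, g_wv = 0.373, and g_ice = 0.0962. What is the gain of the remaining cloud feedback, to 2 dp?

Amplification A = ΔT/ΔT₀ = 10.7/3.9 = 2.744.
Total gain g = 1 − 1/A = 1 − 1/2.744 = 0.6356.
Known gains sum to 0.136 + 0.373 + 0.0962 = 0.6052.
g_cld = 0.6356 − 0.6052 = 0.03.

0.03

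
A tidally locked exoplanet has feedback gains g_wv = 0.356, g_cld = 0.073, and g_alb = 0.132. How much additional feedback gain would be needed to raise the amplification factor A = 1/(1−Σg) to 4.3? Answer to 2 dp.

0.21

Current total gain = 0.561.
Target gain for A = 4.3: g* = 1 − 1/4.3 = 0.7674.
Additional gain needed = 0.7674 − 0.561 = 0.21.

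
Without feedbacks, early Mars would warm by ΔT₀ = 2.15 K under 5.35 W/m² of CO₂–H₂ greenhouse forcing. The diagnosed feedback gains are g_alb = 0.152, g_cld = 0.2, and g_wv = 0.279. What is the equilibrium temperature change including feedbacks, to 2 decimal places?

Total gain g = 0.152 + 0.2 + 0.279 = 0.631.
Amplification A = 1/(1 − 0.631) = 2.71.
ΔT = 2.15 × 2.71 = 5.83 K.

5.83 K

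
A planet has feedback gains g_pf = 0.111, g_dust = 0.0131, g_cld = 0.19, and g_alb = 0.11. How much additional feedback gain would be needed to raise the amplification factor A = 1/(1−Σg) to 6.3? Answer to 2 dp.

0.42

Current total gain = 0.4241.
Target gain for A = 6.3: g* = 1 − 1/6.3 = 0.8413.
Additional gain needed = 0.8413 − 0.4241 = 0.42.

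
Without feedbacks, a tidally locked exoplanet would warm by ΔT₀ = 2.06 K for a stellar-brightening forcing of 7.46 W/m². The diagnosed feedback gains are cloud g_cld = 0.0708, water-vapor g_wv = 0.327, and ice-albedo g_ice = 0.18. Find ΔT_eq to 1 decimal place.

Total gain g = 0.0708 + 0.327 + 0.18 = 0.5778.
Amplification A = 1/(1 − 0.5778) = 2.369.
ΔT = 2.06 × 2.369 = 4.9 K.

4.9 K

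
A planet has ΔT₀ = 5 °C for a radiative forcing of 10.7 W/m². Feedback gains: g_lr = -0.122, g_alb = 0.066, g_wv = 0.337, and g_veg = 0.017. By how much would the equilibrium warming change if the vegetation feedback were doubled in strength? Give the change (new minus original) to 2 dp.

Original: g = 0.298, ΔT = 5/(1−0.298) = 7.1225 °C.
With doubled vegetation: g' = 0.315, ΔT' = 5/(1−0.315) = 7.2993 °C.
Change = 7.2993 − 7.1225 = 0.18 °C.

0.18 °C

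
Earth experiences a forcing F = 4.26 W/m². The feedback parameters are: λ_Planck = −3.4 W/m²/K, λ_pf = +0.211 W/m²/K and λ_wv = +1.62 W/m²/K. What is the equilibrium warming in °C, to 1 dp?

Net feedback parameter λ = (−3.4) + (+0.211) + (+1.62) = -1.569 W/m²/K.
ΔT = −F/λ = −4.26/(-1.569) = 2.7 °C.

2.7 °C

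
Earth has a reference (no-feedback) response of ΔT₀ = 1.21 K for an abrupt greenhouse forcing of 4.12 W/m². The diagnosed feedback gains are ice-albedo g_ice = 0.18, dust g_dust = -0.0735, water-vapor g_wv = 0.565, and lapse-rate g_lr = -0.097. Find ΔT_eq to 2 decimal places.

2.84 K

Total gain g = 0.18 − 0.0735 + 0.565 − 0.097 = 0.5745.
Amplification A = 1/(1 − 0.5745) = 2.35.
ΔT = 1.21 × 2.35 = 2.84 K.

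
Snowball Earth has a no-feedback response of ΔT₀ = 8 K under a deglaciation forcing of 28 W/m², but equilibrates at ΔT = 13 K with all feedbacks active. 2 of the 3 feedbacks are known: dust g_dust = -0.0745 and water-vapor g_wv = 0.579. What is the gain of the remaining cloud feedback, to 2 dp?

-0.12

Amplification A = ΔT/ΔT₀ = 13/8 = 1.625.
Total gain g = 1 − 1/A = 1 − 1/1.625 = 0.3846.
Known gains sum to -0.0745 + 0.579 = 0.5045.
g_cld = 0.3846 − 0.5045 = -0.12.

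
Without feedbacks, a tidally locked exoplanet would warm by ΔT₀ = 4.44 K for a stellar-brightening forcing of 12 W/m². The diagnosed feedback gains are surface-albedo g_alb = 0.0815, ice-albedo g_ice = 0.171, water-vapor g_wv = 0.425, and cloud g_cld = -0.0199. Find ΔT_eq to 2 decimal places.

Total gain g = 0.0815 + 0.171 + 0.425 − 0.0199 = 0.6576.
Amplification A = 1/(1 − 0.6576) = 2.921.
ΔT = 4.44 × 2.921 = 12.97 K.

12.97 K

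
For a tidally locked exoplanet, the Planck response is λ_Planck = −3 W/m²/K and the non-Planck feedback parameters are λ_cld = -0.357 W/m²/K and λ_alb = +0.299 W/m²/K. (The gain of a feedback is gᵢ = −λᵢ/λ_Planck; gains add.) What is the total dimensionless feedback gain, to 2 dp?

Convert to gains: g_cld = -0.357/3 = -0.119; g_alb = 0.299/3 = 0.09967.
Total gain g = -0.01933.

-0.02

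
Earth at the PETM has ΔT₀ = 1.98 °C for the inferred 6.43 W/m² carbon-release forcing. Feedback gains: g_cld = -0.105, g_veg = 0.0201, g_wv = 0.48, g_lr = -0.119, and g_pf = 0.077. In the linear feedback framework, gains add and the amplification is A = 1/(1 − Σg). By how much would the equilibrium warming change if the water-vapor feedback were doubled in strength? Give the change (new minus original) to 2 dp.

Original: g = 0.3531, ΔT = 1.98/(1−0.3531) = 3.0608 °C.
With doubled water-vapor: g' = 0.8331, ΔT' = 1.98/(1−0.8331) = 11.8634 °C.
Change = 11.8634 − 3.0608 = 8.80 °C.

8.80 °C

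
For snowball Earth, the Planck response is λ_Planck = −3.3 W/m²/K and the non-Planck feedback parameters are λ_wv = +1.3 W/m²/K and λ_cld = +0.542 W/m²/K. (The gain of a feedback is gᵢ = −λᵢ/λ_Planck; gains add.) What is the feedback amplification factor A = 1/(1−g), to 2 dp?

Convert to gains: g_wv = 1.3/3.3 = 0.3939; g_cld = 0.542/3.3 = 0.1642.
Total gain g = 0.5581.
A = 1/(1 − 0.5581) = 2.26.

2.26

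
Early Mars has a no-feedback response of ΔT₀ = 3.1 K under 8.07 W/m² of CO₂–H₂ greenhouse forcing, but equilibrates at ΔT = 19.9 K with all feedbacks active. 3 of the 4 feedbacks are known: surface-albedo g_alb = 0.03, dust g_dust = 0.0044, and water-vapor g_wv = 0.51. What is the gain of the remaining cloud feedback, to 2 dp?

Amplification A = ΔT/ΔT₀ = 19.9/3.1 = 6.419.
Total gain g = 1 − 1/A = 1 − 1/6.419 = 0.8442.
Known gains sum to 0.03 + 0.0044 + 0.51 = 0.5444.
g_cld = 0.8442 − 0.5444 = 0.30.

0.30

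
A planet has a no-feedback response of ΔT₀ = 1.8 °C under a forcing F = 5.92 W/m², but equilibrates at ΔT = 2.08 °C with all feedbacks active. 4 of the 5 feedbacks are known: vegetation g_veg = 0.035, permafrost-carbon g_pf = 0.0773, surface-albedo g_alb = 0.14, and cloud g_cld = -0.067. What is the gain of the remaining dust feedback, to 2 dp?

-0.05

Amplification A = ΔT/ΔT₀ = 2.08/1.8 = 1.156.
Total gain g = 1 − 1/A = 1 − 1/1.156 = 0.1349.
Known gains sum to 0.035 + 0.0773 + 0.14 − 0.067 = 0.1853.
g_dust = 0.1349 − 0.1853 = -0.05.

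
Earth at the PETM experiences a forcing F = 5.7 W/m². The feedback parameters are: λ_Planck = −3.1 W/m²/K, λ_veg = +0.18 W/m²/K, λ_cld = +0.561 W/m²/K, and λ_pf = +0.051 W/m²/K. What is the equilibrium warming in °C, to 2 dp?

2.47 °C

Net feedback parameter λ = (−3.1) + (+0.18) + (+0.561) + (+0.051) = -2.308 W/m²/K.
ΔT = −F/λ = −5.7/(-2.308) = 2.47 °C.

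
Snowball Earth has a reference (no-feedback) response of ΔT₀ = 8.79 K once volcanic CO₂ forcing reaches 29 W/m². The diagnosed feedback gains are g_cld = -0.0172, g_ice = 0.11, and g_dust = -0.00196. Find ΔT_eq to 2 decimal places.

9.67 K

Total gain g = -0.0172 + 0.11 − 0.00196 = 0.09084.
Amplification A = 1/(1 − 0.09084) = 1.1.
ΔT = 8.79 × 1.1 = 9.67 K.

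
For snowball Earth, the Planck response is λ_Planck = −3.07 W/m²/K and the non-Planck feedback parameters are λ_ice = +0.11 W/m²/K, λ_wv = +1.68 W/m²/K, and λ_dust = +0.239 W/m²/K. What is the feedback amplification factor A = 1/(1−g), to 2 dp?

2.95

Convert to gains: g_ice = 0.11/3.07 = 0.03583; g_wv = 1.68/3.07 = 0.5472; g_dust = 0.239/3.07 = 0.07785.
Total gain g = 0.66088.
A = 1/(1 − 0.66088) = 2.95.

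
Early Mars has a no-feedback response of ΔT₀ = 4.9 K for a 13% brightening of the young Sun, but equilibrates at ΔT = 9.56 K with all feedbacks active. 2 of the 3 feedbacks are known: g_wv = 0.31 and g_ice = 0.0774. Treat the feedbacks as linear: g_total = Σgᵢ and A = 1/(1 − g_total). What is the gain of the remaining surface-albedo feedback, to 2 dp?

Amplification A = ΔT/ΔT₀ = 9.56/4.9 = 1.951.
Total gain g = 1 − 1/A = 1 − 1/1.951 = 0.4874.
Known gains sum to 0.31 + 0.0774 = 0.3874.
g_alb = 0.4874 − 0.3874 = 0.10.

0.10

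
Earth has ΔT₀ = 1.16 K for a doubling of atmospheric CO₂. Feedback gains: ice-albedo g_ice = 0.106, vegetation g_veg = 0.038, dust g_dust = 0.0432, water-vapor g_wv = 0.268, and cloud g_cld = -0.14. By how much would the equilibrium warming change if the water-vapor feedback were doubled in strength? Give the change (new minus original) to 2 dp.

Original: g = 0.3152, ΔT = 1.16/(1−0.3152) = 1.6939 K.
With doubled water-vapor: g' = 0.5832, ΔT' = 1.16/(1−0.5832) = 2.7831 K.
Change = 2.7831 − 1.6939 = 1.09 K.

1.09 K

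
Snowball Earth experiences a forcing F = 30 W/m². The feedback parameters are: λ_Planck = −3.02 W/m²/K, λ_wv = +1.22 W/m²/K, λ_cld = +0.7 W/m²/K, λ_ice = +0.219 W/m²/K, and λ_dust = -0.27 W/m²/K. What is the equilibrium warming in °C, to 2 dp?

26.06 °C

Net feedback parameter λ = (−3.02) + (+1.22) + (+0.7) + (+0.219) + (-0.27) = -1.151 W/m²/K.
ΔT = −F/λ = −30/(-1.151) = 26.06 °C.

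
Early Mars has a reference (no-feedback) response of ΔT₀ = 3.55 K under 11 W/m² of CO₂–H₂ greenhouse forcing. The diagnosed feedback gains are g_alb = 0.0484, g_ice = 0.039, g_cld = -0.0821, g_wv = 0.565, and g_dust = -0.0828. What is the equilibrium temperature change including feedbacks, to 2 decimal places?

6.93 K

Total gain g = 0.0484 + 0.039 − 0.0821 + 0.565 − 0.0828 = 0.4875.
Amplification A = 1/(1 − 0.4875) = 1.951.
ΔT = 3.55 × 1.951 = 6.93 K.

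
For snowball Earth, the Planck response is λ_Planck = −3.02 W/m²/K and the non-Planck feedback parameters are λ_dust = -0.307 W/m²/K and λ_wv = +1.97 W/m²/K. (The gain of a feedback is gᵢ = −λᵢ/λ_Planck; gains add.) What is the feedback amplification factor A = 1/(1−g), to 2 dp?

2.23

Convert to gains: g_dust = -0.307/3.02 = -0.1017; g_wv = 1.97/3.02 = 0.6523.
Total gain g = 0.5506.
A = 1/(1 − 0.5506) = 2.23.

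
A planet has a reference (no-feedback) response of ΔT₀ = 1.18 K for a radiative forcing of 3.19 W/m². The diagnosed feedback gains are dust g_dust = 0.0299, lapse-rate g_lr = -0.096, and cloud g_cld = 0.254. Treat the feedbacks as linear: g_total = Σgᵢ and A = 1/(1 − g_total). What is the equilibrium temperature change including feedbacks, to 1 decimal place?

Total gain g = 0.0299 − 0.096 + 0.254 = 0.1879.
Amplification A = 1/(1 − 0.1879) = 1.231.
ΔT = 1.18 × 1.231 = 1.5 K.

1.5 K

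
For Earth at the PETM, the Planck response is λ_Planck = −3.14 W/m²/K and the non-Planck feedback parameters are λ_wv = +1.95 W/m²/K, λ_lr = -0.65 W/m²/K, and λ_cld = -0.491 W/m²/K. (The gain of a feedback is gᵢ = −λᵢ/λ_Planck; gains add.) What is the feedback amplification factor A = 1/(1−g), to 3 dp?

1.347

Convert to gains: g_wv = 1.95/3.14 = 0.621; g_lr = -0.65/3.14 = -0.207; g_cld = -0.491/3.14 = -0.1564.
Total gain g = 0.2576.
A = 1/(1 − 0.2576) = 1.347.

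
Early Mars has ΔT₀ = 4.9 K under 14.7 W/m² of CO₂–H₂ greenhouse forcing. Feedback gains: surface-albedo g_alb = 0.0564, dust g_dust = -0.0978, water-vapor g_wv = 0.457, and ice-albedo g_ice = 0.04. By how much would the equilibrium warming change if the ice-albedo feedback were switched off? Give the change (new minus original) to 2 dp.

-0.62 K

Original: g = 0.4556, ΔT = 4.9/(1−0.4556) = 9.0007 K.
Without ice-albedo: g' = 0.4156, ΔT' = 4.9/(1−0.4156) = 8.3847 K.
Change = 8.3847 − 9.0007 = -0.62 K.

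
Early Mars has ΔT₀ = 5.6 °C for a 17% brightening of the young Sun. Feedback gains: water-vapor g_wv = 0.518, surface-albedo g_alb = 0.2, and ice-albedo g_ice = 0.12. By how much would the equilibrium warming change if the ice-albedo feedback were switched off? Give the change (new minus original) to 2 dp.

-14.71 °C

Original: g = 0.838, ΔT = 5.6/(1−0.838) = 34.5679 °C.
Without ice-albedo: g' = 0.718, ΔT' = 5.6/(1−0.718) = 19.8582 °C.
Change = 19.8582 − 34.5679 = -14.71 °C.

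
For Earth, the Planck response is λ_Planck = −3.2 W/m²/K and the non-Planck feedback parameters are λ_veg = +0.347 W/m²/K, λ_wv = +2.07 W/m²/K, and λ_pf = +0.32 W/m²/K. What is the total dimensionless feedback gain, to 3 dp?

Convert to gains: g_veg = 0.347/3.2 = 0.1084; g_wv = 2.07/3.2 = 0.6469; g_pf = 0.32/3.2 = 0.1.
Total gain g = 0.8553.

0.855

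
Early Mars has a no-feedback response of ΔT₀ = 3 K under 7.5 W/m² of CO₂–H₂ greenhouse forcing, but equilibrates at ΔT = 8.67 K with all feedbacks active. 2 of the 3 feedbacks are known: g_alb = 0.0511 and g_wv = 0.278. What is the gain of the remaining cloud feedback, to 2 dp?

0.32

Amplification A = ΔT/ΔT₀ = 8.67/3 = 2.89.
Total gain g = 1 − 1/A = 1 − 1/2.89 = 0.654.
Known gains sum to 0.0511 + 0.278 = 0.3291.
g_cld = 0.654 − 0.3291 = 0.32.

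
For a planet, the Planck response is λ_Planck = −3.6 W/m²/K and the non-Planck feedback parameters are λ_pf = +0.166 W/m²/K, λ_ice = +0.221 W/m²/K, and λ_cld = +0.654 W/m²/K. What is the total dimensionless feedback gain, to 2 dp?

0.29

Convert to gains: g_pf = 0.166/3.6 = 0.04611; g_ice = 0.221/3.6 = 0.06139; g_cld = 0.654/3.6 = 0.1817.
Total gain g = 0.2892.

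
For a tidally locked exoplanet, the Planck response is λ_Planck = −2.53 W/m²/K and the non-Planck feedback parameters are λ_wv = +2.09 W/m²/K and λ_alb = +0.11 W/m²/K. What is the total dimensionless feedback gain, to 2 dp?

Convert to gains: g_wv = 2.09/2.53 = 0.8261; g_alb = 0.11/2.53 = 0.04348.
Total gain g = 0.86958.

0.87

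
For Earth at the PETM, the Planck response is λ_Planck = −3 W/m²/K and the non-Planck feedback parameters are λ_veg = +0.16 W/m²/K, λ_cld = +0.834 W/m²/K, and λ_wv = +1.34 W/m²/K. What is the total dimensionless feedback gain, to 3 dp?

0.778

Convert to gains: g_veg = 0.16/3 = 0.05333; g_cld = 0.834/3 = 0.278; g_wv = 1.34/3 = 0.4467.
Total gain g = 0.77803.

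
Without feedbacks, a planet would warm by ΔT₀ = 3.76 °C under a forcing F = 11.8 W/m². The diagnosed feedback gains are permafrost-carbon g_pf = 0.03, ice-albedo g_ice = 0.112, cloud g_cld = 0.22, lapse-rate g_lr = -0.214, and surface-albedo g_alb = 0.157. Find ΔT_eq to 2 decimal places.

Total gain g = 0.03 + 0.112 + 0.22 − 0.214 + 0.157 = 0.305.
Amplification A = 1/(1 − 0.305) = 1.439.
ΔT = 3.76 × 1.439 = 5.41 °C.

5.41 °C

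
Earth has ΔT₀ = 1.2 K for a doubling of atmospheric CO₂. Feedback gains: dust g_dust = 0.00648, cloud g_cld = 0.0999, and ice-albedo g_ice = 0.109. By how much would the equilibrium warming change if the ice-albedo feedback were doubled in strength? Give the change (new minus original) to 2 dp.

0.25 K

Original: g = 0.21538, ΔT = 1.2/(1−0.21538) = 1.5294 K.
With doubled ice-albedo: g' = 0.32438, ΔT' = 1.2/(1−0.32438) = 1.7761 K.
Change = 1.7761 − 1.5294 = 0.25 K.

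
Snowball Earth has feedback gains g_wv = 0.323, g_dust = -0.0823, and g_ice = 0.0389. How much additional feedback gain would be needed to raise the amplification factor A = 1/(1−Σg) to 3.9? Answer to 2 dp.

0.46

Current total gain = 0.2796.
Target gain for A = 3.9: g* = 1 − 1/3.9 = 0.7436.
Additional gain needed = 0.7436 − 0.2796 = 0.46.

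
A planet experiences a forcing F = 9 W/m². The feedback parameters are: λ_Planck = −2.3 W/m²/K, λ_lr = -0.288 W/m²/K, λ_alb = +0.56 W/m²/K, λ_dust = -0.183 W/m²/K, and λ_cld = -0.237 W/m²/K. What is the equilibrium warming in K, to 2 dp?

Net feedback parameter λ = (−2.3) + (-0.288) + (+0.56) + (-0.183) + (-0.237) = -2.448 W/m²/K.
ΔT = −F/λ = −9/(-2.448) = 3.68 K.

3.68 K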